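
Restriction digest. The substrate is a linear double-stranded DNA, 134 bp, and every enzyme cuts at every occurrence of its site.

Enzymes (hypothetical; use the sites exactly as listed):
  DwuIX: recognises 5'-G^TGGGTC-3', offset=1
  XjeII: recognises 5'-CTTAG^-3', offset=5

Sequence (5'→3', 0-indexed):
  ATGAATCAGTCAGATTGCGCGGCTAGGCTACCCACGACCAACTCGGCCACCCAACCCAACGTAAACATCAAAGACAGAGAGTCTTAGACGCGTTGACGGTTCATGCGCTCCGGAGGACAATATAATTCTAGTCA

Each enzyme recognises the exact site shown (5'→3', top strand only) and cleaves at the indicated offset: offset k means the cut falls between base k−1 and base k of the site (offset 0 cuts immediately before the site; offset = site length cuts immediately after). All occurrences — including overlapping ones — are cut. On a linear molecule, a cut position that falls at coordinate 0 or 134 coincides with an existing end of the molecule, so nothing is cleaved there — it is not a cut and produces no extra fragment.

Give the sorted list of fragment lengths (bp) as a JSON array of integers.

[47,87]

Scan for sites:
  DwuIX (GTGGGTC, off=1): no sites
  XjeII (CTTAG, off=5): starts [82] → cuts [87]

Pooled cuts: [87]

Fragments:
  [0,87): 87 bp
  [87,134): 47 bp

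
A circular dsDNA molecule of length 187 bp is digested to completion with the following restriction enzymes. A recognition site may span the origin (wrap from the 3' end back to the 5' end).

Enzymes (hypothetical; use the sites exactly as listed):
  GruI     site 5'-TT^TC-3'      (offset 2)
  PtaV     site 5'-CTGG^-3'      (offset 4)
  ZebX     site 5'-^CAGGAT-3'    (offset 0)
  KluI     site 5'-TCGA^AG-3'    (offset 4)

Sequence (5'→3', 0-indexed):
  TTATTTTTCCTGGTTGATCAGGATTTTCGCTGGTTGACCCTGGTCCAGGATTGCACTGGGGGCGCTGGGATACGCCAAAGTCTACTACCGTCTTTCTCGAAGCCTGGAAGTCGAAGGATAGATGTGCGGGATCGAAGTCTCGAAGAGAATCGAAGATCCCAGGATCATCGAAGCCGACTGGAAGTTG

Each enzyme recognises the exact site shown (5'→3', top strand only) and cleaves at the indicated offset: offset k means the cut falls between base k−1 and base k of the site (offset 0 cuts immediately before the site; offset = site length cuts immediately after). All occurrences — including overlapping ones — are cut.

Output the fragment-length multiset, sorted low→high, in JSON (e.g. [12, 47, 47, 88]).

Scan for sites:
  GruI (TTTC, off=2): starts [5, 24, 92] → cuts [7, 26, 94]
  PtaV (CTGG, off=4): starts [9, 29, 39, 55, 64, 103, 177] → cuts [13, 33, 43, 59, 68, 107, 181]
  ZebX (CAGGAT, off=0): starts [18, 45, 159] → cuts [18, 45, 159]
  KluI (TCGAAG, off=4): starts [96, 110, 131, 139, 149, 167] → cuts [100, 114, 135, 143, 153, 171]

Pooled cuts: [7, 13, 18, 26, 33, 43, 45, 59, 68, 94, 100, 107, 114, 135, 143, 153, 159, 171, 181]

Fragment lengths:
  7→13: 6 bp
  13→18: 5 bp
  18→26: 8 bp
  26→33: 7 bp
  33→43: 10 bp
  43→45: 2 bp
  45→59: 14 bp
  59→68: 9 bp
  68→94: 26 bp
  94→100: 6 bp
  100→107: 7 bp
  107→114: 7 bp
  114→135: 21 bp
  135→143: 8 bp
  143→153: 10 bp
  153→159: 6 bp
  159→171: 12 bp
  171→181: 10 bp
  181→7 (wrap): 187-181+7 = 13 bp

[2,5,6,6,6,7,7,7,8,8,9,10,10,10,12,13,14,21,26]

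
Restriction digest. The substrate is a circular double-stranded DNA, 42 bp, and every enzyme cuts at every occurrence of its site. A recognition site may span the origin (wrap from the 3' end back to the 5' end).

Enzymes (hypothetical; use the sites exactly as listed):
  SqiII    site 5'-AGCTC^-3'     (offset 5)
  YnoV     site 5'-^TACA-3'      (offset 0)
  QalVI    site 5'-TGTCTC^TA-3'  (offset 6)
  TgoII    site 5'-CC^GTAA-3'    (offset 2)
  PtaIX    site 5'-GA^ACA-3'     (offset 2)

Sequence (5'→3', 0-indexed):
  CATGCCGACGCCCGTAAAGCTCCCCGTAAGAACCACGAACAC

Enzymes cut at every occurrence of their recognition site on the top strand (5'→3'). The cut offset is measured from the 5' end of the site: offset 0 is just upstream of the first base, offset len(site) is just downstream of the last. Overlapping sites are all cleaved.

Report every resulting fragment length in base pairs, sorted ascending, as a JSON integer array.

[3,9,13,17]

Scan for sites:
  SqiII (AGCTC, off=5): starts [17] → cuts [22]
  YnoV (TACA, off=0): no sites
  QalVI (TGTCTCTA, off=6): no sites
  TgoII (CCGTAA, off=2): starts [11, 23] → cuts [13, 25]
  PtaIX (GAACA, off=2): starts [36] → cuts [38]

Pooled cuts: [13, 22, 25, 38]

Fragment lengths:
  13→22: 9 bp
  22→25: 3 bp
  25→38: 13 bp
  38→13 (wrap): 42-38+13 = 17 bp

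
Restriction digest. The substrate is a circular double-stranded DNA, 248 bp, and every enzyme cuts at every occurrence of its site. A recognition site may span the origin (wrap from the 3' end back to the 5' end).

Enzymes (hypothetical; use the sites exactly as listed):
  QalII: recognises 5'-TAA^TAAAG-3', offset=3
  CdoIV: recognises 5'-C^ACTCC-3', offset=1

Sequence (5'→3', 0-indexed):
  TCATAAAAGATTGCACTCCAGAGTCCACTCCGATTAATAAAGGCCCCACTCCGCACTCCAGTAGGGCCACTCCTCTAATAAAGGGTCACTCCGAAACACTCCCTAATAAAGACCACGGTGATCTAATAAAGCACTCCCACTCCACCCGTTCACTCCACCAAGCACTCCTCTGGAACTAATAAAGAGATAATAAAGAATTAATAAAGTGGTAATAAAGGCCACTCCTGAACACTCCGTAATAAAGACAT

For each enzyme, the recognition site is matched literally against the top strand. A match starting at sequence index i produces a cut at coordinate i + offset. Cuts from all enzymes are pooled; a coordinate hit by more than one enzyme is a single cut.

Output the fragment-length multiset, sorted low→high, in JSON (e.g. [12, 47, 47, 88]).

Site scan:
  QalII TAATAAAG/3: at [34, 75, 103, 123, 176, 187, 198, 209, 236] ⇒ [37, 78, 106, 126, 179, 190, 201, 212, 239]
  CdoIV CACTCC/1: at [13, 25, 46, 53, 67, 86, 96, 131, 137, 150, 162, 219, 229] ⇒ [14, 26, 47, 54, 68, 87, 97, 132, 138, 151, 163, 220, 230]

Pooled cuts: [14, 26, 37, 47, 54, 68, 78, 87, 97, 106, 126, 132, 138, 151, 163, 179, 190, 201, 212, 220, 230, 239]

Fragments:
  14→26: 12 bp
  26→37: 11 bp
  37→47: 10 bp
  47→54: 7 bp
  54→68: 14 bp
  68→78: 10 bp
  78→87: 9 bp
  87→97: 10 bp
  97→106: 9 bp
  106→126: 20 bp
  126→132: 6 bp
  132→138: 6 bp
  138→151: 13 bp
  151→163: 12 bp
  163→179: 16 bp
  179→190: 11 bp
  190→201: 11 bp
  201→212: 11 bp
  212→220: 8 bp
  220→230: 10 bp
  230→239: 9 bp
  239→14 (wrap): 248-239+14 = 23 bp

[6,6,7,8,9,9,9,10,10,10,10,11,11,11,11,12,12,13,14,16,20,23]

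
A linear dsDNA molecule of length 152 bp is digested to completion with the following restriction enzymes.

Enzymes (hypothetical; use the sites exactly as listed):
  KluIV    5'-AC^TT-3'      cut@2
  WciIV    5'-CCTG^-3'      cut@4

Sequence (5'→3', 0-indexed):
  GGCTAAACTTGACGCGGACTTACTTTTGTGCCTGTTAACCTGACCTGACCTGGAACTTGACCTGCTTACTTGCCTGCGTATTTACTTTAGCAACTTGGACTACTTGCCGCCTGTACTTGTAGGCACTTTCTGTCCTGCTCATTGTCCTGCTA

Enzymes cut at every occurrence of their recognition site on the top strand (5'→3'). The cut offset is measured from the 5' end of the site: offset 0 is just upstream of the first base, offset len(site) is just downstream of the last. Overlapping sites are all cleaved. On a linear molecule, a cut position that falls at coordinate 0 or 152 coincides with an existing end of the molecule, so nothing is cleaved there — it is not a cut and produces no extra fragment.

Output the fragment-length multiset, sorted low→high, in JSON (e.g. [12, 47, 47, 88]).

[3,3,4,4,5,5,5,7,8,8,8,9,9,9,10,10,11,11,11,12]

Scan for sites:
  KluIV ACTT/2: at [6, 17, 21, 54, 67, 83, 92, 101, 114, 124] ⇒ [8, 19, 23, 56, 69, 85, 94, 103, 116, 126]
  WciIV CCTG/4: at [30, 38, 43, 48, 60, 72, 109, 133, 145] ⇒ [34, 42, 47, 52, 64, 76, 113, 137, 149]

Pooled cuts: [8, 19, 23, 34, 42, 47, 52, 56, 64, 69, 76, 85, 94, 103, 113, 116, 126, 137, 149]

Fragment lengths:
  [0,8): 8 bp
  [8,19): 11 bp
  [19,23): 4 bp
  [23,34): 11 bp
  [34,42): 8 bp
  [42,47): 5 bp
  [47,52): 5 bp
  [52,56): 4 bp
  [56,64): 8 bp
  [64,69): 5 bp
  [69,76): 7 bp
  [76,85): 9 bp
  [85,94): 9 bp
  [94,103): 9 bp
  [103,113): 10 bp
  [113,116): 3 bp
  [116,126): 10 bp
  [126,137): 11 bp
  [137,149): 12 bp
  [149,152): 3 bp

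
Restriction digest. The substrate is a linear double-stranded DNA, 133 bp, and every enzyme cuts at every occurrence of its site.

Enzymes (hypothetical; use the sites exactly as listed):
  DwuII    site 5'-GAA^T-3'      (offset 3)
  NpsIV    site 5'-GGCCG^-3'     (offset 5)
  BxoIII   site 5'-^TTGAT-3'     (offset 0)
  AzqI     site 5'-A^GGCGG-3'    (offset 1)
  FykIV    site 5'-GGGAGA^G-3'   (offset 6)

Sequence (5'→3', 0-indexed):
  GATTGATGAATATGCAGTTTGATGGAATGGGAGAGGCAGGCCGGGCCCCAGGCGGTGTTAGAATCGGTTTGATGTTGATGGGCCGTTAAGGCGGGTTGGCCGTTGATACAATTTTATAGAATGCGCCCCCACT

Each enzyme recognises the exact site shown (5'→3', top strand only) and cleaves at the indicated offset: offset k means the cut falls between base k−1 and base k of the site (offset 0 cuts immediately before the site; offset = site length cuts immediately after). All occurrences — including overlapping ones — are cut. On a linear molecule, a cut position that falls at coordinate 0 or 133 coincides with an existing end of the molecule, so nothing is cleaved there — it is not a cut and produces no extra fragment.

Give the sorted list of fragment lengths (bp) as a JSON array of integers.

Per-enzyme occurrences:
  DwuII (GAAT, off=3): starts [7, 24, 60, 118] → cuts [10, 27, 63, 121]
  NpsIV (GGCCG, off=5): starts [38, 80, 97] → cuts [43, 85, 102]
  BxoIII (TTGAT, off=0): starts [2, 18, 68, 74, 102] → cuts [2, 18, 68, 74, 102]
  AzqI (AGGCGG, off=1): starts [49, 88] → cuts [50, 89]
  FykIV (GGGAGAG, off=6): starts [28] → cuts [34]

Pooled cuts: [2, 10, 18, 27, 34, 43, 50, 63, 68, 74, 85, 89, 102, 121]

Fragment lengths:
  [0,2): 2 bp
  [2,10): 8 bp
  [10,18): 8 bp
  [18,27): 9 bp
  [27,34): 7 bp
  [34,43): 9 bp
  [43,50): 7 bp
  [50,63): 13 bp
  [63,68): 5 bp
  [68,74): 6 bp
  [74,85): 11 bp
  [85,89): 4 bp
  [89,102): 13 bp
  [102,121): 19 bp
  [121,133): 12 bp

[2,4,5,6,7,7,8,8,9,9,11,12,13,13,19]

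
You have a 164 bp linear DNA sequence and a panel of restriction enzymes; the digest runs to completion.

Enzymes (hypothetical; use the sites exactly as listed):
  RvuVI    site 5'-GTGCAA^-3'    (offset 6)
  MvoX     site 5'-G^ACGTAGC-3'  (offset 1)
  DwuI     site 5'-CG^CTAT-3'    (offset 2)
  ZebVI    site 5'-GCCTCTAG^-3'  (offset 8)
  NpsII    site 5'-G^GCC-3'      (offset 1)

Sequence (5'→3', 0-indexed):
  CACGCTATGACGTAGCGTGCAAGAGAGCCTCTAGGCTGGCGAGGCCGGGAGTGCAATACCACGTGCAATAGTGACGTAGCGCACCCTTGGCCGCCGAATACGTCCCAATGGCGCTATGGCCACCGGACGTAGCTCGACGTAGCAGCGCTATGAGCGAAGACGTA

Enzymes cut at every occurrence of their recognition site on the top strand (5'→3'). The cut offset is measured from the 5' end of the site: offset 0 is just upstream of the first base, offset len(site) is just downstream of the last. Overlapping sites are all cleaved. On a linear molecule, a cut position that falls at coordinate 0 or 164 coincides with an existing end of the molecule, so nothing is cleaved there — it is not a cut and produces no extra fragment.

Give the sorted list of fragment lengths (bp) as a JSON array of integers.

Site scan:
  RvuVI (GTGCAA, off=6): starts [16, 50, 62] → cuts [22, 56, 68]
  MvoX (GACGTAGC, off=1): starts [8, 72, 125, 135] → cuts [9, 73, 126, 136]
  DwuI (CGCTAT, off=2): starts [2, 111, 145] → cuts [4, 113, 147]
  ZebVI (GCCTCTAG, off=8): starts [26] → cuts [34]
  NpsII (GGCC, off=1): starts [42, 88, 117] → cuts [43, 89, 118]

All cut coordinates (distinct, sorted): [4, 9, 22, 34, 43, 56, 68, 73, 89, 113, 118, 126, 136, 147]

Fragment lengths:
  [0,4): 4 bp
  [4,9): 5 bp
  [9,22): 13 bp
  [22,34): 12 bp
  [34,43): 9 bp
  [43,56): 13 bp
  [56,68): 12 bp
  [68,73): 5 bp
  [73,89): 16 bp
  [89,113): 24 bp
  [113,118): 5 bp
  [118,126): 8 bp
  [126,136): 10 bp
  [136,147): 11 bp
  [147,164): 17 bp

[4,5,5,5,8,9,10,11,12,12,13,13,16,17,24]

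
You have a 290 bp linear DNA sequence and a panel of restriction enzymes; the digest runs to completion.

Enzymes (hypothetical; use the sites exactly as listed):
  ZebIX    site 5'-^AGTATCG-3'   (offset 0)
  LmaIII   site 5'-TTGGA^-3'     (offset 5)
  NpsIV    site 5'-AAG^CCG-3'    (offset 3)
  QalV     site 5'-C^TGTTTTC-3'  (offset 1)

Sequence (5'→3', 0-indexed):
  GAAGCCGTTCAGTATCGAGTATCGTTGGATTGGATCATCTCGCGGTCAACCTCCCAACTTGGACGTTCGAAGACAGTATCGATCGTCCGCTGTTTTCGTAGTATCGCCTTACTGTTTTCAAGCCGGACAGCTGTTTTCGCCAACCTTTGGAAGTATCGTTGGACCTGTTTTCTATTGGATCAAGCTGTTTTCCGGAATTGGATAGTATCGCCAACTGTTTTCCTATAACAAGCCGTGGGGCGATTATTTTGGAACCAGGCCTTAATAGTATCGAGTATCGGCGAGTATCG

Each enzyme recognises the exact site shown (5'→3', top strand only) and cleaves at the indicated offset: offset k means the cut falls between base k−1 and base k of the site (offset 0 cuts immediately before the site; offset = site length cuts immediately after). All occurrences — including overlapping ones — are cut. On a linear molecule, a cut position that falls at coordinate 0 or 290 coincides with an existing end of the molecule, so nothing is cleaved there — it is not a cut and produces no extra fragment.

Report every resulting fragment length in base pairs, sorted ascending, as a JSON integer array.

[1,2,4,5,6,6,7,7,7,9,9,10,10,11,12,12,12,13,13,14,16,17,17,20,21,29]

Site scan:
  ZebIX (AGTATCG, off=0): starts [10, 17, 74, 99, 151, 203, 266, 273, 283] → cuts [10, 17, 74, 99, 151, 203, 266, 273, 283]
  LmaIII (TTGGA, off=5): starts [24, 29, 58, 146, 158, 174, 197, 248] → cuts [29, 34, 63, 151, 163, 179, 202, 253]
  NpsIV (AAGCCG, off=3): starts [1, 119, 229] → cuts [4, 122, 232]
  QalV (CTGTTTTC, off=1): starts [89, 111, 130, 164, 184, 214] → cuts [90, 112, 131, 165, 185, 215]

All cut coordinates (distinct, sorted): [4, 10, 17, 29, 34, 63, 74, 90, 99, 112, 122, 131, 151, 163, 165, 179, 185, 202, 203, 215, 232, 253, 266, 273, 283]

Fragments:
  [0,4): 4 bp
  [4,10): 6 bp
  [10,17): 7 bp
  [17,29): 12 bp
  [29,34): 5 bp
  [34,63): 29 bp
  [63,74): 11 bp
  [74,90): 16 bp
  [90,99): 9 bp
  [99,112): 13 bp
  [112,122): 10 bp
  [122,131): 9 bp
  [131,151): 20 bp
  [151,163): 12 bp
  [163,165): 2 bp
  [165,179): 14 bp
  [179,185): 6 bp
  [185,202): 17 bp
  [202,203): 1 bp
  [203,215): 12 bp
  [215,232): 17 bp
  [232,253): 21 bp
  [253,266): 13 bp
  [266,273): 7 bp
  [273,283): 10 bp
  [283,290): 7 bp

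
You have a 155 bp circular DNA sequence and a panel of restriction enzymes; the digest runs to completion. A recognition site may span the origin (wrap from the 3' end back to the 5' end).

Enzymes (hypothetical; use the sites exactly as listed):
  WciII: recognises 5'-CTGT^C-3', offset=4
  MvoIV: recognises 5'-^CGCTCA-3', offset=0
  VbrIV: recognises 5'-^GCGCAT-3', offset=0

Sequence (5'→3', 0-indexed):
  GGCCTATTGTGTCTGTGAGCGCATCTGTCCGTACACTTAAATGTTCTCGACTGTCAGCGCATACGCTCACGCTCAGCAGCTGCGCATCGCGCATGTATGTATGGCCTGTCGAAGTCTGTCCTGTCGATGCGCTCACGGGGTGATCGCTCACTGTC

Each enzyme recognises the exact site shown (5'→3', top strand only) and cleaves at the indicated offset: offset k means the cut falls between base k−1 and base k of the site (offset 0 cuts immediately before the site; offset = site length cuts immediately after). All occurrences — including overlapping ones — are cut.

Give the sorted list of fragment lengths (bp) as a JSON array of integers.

Site scan:
  WciII (CTGTC, off=4): starts [24, 50, 105, 115, 120, 150] → cuts [28, 54, 109, 119, 124, 154]
  MvoIV (CGCTCA, off=0): starts [63, 69, 129, 144] → cuts [63, 69, 129, 144]
  VbrIV (GCGCAT, off=0): starts [18, 56, 81, 88] → cuts [18, 56, 81, 88]

Pooled cuts: [18, 28, 54, 56, 63, 69, 81, 88, 109, 119, 124, 129, 144, 154]

Fragment lengths:
  18→28: 10 bp
  28→54: 26 bp
  54→56: 2 bp
  56→63: 7 bp
  63→69: 6 bp
  69→81: 12 bp
  81→88: 7 bp
  88→109: 21 bp
  109→119: 10 bp
  119→124: 5 bp
  124→129: 5 bp
  129→144: 15 bp
  144→154: 10 bp
  154→18 (wrap): 155-154+18 = 19 bp

[2,5,5,6,7,7,10,10,10,12,15,19,21,26]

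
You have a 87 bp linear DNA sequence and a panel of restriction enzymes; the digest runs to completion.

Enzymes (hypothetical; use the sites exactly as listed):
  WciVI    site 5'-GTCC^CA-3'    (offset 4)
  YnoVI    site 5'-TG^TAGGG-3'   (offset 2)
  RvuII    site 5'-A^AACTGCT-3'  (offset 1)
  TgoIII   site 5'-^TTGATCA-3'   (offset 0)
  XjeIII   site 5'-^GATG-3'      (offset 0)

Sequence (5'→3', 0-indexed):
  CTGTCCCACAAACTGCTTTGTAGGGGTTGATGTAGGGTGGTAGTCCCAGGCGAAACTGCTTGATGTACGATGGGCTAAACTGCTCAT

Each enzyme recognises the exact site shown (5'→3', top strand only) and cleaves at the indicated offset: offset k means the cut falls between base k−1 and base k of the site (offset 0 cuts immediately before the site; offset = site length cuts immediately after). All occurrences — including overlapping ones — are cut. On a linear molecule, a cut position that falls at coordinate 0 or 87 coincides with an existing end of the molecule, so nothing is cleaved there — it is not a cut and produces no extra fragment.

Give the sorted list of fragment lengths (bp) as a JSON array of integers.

Site scan:
  WciVI GTCCCA/4: at [2, 42] ⇒ [6, 46]
  YnoVI TGTAGGG/2: at [18, 30] ⇒ [20, 32]
  RvuII AAACTGCT/1: at [9, 52, 76] ⇒ [10, 53, 77]
  TgoIII (TTGATCA, off=0): no sites
  XjeIII GATG/0: at [28, 61, 68] ⇒ [28, 61, 68]

All cut coordinates (distinct, sorted): [6, 10, 20, 28, 32, 46, 53, 61, 68, 77]

Fragment lengths:
  [0,6): 6 bp
  [6,10): 4 bp
  [10,20): 10 bp
  [20,28): 8 bp
  [28,32): 4 bp
  [32,46): 14 bp
  [46,53): 7 bp
  [53,61): 8 bp
  [61,68): 7 bp
  [68,77): 9 bp
  [77,87): 10 bp

[4,4,6,7,7,8,8,9,10,10,14]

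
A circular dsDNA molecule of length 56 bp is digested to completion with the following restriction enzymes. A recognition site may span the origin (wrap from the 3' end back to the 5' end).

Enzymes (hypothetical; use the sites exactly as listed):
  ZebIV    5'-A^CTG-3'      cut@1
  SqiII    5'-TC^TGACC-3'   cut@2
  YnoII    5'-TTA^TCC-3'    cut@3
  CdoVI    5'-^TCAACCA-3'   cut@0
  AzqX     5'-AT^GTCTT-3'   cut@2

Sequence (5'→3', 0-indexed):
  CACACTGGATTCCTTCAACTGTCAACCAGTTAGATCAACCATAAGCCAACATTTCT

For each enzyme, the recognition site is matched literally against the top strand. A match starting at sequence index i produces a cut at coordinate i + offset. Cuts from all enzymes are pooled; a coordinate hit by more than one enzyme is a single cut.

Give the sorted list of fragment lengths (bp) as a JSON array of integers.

Per-enzyme occurrences:
  ZebIV ACTG/1: at [3, 17] ⇒ [4, 18]
  SqiII (TCTGACC, off=2): no sites
  YnoII (TTATCC, off=3): no sites
  CdoVI TCAACCA/0: at [21, 34] ⇒ [21, 34]
  AzqX (ATGTCTT, off=2): no sites

Pooled cuts: [4, 18, 21, 34]

Fragments:
  4→18: 14 bp
  18→21: 3 bp
  21→34: 13 bp
  34→4 (wrap): 56-34+4 = 26 bp

[3,13,14,26]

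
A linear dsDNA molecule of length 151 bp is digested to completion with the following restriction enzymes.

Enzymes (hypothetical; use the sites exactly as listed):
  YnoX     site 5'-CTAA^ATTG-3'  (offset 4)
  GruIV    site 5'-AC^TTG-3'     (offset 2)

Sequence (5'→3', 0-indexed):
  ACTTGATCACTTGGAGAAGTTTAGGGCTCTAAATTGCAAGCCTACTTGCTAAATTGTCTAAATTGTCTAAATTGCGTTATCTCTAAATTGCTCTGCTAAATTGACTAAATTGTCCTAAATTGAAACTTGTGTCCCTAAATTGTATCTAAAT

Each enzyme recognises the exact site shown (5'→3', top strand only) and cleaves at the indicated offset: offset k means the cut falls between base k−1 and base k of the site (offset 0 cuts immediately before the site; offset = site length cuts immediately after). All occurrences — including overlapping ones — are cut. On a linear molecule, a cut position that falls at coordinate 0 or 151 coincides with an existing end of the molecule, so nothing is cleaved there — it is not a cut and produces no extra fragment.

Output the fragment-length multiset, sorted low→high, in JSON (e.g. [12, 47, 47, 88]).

Per-enzyme occurrences:
  YnoX (CTAAATTG, off=4): starts [28, 48, 57, 66, 82, 95, 104, 114, 134] → cuts [32, 52, 61, 70, 86, 99, 108, 118, 138]
  GruIV (ACTTG, off=2): starts [0, 8, 43, 124] → cuts [2, 10, 45, 126]

All cut coordinates (distinct, sorted): [2, 10, 32, 45, 52, 61, 70, 86, 99, 108, 118, 126, 138]

Fragment lengths:
  [0,2): 2 bp
  [2,10): 8 bp
  [10,32): 22 bp
  [32,45): 13 bp
  [45,52): 7 bp
  [52,61): 9 bp
  [61,70): 9 bp
  [70,86): 16 bp
  [86,99): 13 bp
  [99,108): 9 bp
  [108,118): 10 bp
  [118,126): 8 bp
  [126,138): 12 bp
  [138,151): 13 bp

[2,7,8,8,9,9,9,10,12,13,13,13,16,22]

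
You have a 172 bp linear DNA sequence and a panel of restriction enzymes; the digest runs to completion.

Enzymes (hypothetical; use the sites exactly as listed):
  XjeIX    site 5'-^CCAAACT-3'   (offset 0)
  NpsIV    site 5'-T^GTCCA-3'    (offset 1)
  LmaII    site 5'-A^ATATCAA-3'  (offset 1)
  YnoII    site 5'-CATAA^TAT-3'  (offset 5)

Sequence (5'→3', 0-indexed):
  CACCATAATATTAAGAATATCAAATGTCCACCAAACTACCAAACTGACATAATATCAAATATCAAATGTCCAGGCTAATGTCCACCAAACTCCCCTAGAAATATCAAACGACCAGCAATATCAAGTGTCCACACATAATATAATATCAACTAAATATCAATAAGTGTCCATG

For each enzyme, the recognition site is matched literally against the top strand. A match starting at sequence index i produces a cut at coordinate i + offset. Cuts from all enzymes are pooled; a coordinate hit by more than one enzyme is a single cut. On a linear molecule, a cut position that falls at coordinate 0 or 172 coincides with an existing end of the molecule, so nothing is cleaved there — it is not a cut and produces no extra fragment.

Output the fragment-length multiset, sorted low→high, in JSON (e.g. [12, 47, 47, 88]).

Scan for sites:
  XjeIX CCAAACT/0: at [30, 38, 84] ⇒ [30, 38, 84]
  NpsIV TGTCCA/1: at [24, 66, 78, 125, 164] ⇒ [25, 67, 79, 126, 165]
  LmaII AATATCAA/1: at [15, 50, 57, 99, 116, 141, 152] ⇒ [16, 51, 58, 100, 117, 142, 153]
  YnoII CATAATAT/5: at [3, 47, 133] ⇒ [8, 52, 138]

All cut coordinates (distinct, sorted): [8, 16, 25, 30, 38, 51, 52, 58, 67, 79, 84, 100, 117, 126, 138, 142, 153, 165]

Fragment lengths:
  [0,8): 8 bp
  [8,16): 8 bp
  [16,25): 9 bp
  [25,30): 5 bp
  [30,38): 8 bp
  [38,51): 13 bp
  [51,52): 1 bp
  [52,58): 6 bp
  [58,67): 9 bp
  [67,79): 12 bp
  [79,84): 5 bp
  [84,100): 16 bp
  [100,117): 17 bp
  [117,126): 9 bp
  [126,138): 12 bp
  [138,142): 4 bp
  [142,153): 11 bp
  [153,165): 12 bp
  [165,172): 7 bp

[1,4,5,5,6,7,8,8,8,9,9,9,11,12,12,12,13,16,17]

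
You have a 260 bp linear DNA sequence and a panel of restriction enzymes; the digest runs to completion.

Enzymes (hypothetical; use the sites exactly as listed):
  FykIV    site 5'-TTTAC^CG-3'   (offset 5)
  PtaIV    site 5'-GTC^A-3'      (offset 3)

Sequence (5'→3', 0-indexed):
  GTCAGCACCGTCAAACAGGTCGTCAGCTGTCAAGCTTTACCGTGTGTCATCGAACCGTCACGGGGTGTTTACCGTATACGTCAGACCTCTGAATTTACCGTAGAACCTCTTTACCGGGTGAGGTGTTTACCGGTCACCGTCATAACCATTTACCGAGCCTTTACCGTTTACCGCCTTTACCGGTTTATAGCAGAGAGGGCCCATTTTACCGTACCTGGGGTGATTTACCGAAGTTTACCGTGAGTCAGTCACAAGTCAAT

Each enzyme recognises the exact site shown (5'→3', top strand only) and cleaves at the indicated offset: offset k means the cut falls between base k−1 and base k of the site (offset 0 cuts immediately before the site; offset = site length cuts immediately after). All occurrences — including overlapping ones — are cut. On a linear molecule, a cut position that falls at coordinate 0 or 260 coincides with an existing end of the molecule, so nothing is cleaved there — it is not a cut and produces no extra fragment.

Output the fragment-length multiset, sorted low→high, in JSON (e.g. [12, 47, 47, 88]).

Site scan:
  FykIV (TTTACCG, off=5): starts [35, 67, 93, 109, 125, 148, 159, 166, 175, 204, 223, 233] → cuts [40, 72, 98, 114, 130, 153, 164, 171, 180, 209, 228, 238]
  PtaIV (GTCA, off=3): starts [0, 9, 21, 28, 45, 56, 79, 132, 138, 243, 247, 254] → cuts [3, 12, 24, 31, 48, 59, 82, 135, 141, 246, 250, 257]

All cut coordinates (distinct, sorted): [3, 12, 24, 31, 40, 48, 59, 72, 82, 98, 114, 130, 135, 141, 153, 164, 171, 180, 209, 228, 238, 246, 250, 257]

Fragments:
  [0,3): 3 bp
  [3,12): 9 bp
  [12,24): 12 bp
  [24,31): 7 bp
  [31,40): 9 bp
  [40,48): 8 bp
  [48,59): 11 bp
  [59,72): 13 bp
  [72,82): 10 bp
  [82,98): 16 bp
  [98,114): 16 bp
  [114,130): 16 bp
  [130,135): 5 bp
  [135,141): 6 bp
  [141,153): 12 bp
  [153,164): 11 bp
  [164,171): 7 bp
  [171,180): 9 bp
  [180,209): 29 bp
  [209,228): 19 bp
  [228,238): 10 bp
  [238,246): 8 bp
  [246,250): 4 bp
  [250,257): 7 bp
  [257,260): 3 bp

[3,3,4,5,6,7,7,7,8,8,9,9,9,10,10,11,11,12,12,13,16,16,16,19,29]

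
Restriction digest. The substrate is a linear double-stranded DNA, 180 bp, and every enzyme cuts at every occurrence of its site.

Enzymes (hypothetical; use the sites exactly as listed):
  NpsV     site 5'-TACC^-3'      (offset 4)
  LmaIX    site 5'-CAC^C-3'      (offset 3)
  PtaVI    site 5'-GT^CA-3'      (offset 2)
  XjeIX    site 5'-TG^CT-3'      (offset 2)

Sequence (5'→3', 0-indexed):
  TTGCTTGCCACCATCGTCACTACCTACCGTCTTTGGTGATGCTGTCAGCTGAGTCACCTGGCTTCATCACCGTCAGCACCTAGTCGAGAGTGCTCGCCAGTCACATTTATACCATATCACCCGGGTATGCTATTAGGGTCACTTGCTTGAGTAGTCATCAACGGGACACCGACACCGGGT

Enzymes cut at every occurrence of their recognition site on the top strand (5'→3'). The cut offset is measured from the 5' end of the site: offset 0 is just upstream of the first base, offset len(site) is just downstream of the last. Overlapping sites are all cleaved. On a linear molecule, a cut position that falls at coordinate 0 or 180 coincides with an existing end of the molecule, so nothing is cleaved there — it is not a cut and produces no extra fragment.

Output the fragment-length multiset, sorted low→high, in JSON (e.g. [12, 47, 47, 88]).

[3,3,3,4,4,5,6,6,6,6,7,7,8,9,9,9,10,10,12,13,13,13,14]

Site scan:
  NpsV TACC/4: at [20, 24, 109] ⇒ [24, 28, 113]
  LmaIX CACC/3: at [8, 54, 67, 76, 117, 166, 172] ⇒ [11, 57, 70, 79, 120, 169, 175]
  PtaVI GTCA/2: at [15, 43, 52, 71, 99, 137, 153] ⇒ [17, 45, 54, 73, 101, 139, 155]
  XjeIX TGCT/2: at [1, 39, 90, 127, 143] ⇒ [3, 41, 92, 129, 145]

Pooled cuts: [3, 11, 17, 24, 28, 41, 45, 54, 57, 70, 73, 79, 92, 101, 113, 120, 129, 139, 145, 155, 169, 175]

Fragment lengths:
  [0,3): 3 bp
  [3,11): 8 bp
  [11,17): 6 bp
  [17,24): 7 bp
  [24,28): 4 bp
  [28,41): 13 bp
  [41,45): 4 bp
  [45,54): 9 bp
  [54,57): 3 bp
  [57,70): 13 bp
  [70,73): 3 bp
  [73,79): 6 bp
  [79,92): 13 bp
  [92,101): 9 bp
  [101,113): 12 bp
  [113,120): 7 bp
  [120,129): 9 bp
  [129,139): 10 bp
  [139,145): 6 bp
  [145,155): 10 bp
  [155,169): 14 bp
  [169,175): 6 bp
  [175,180): 5 bp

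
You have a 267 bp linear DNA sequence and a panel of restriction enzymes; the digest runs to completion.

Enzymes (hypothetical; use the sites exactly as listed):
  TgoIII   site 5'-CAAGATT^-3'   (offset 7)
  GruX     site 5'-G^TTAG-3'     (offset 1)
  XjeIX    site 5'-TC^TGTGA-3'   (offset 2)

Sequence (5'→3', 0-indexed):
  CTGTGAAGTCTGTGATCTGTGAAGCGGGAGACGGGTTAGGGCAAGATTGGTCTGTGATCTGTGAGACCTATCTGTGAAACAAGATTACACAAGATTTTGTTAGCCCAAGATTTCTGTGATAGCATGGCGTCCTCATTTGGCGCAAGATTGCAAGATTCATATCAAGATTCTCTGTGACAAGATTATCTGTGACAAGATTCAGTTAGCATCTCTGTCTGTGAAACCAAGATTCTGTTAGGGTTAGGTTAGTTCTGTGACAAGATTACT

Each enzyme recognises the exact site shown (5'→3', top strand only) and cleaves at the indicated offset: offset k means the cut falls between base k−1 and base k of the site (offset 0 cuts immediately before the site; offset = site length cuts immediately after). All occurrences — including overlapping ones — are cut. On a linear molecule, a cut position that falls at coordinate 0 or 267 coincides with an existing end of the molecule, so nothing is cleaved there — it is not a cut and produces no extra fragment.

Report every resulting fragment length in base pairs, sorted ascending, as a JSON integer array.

Site scan:
  TgoIII CAAGATT/7: at [41, 79, 89, 105, 142, 150, 162, 177, 192, 224, 257] ⇒ [48, 86, 96, 112, 149, 157, 169, 184, 199, 231, 264]
  GruX GTTAG/1: at [34, 98, 201, 233, 239, 244] ⇒ [35, 99, 202, 234, 240, 245]
  XjeIX TCTGTGA/2: at [8, 15, 50, 57, 70, 112, 170, 185, 214, 250] ⇒ [10, 17, 52, 59, 72, 114, 172, 187, 216, 252]

All cut coordinates (distinct, sorted): [10, 17, 35, 48, 52, 59, 72, 86, 96, 99, 112, 114, 149, 157, 169, 172, 184, 187, 199, 202, 216, 231, 234, 240, 245, 252, 264]

Fragments:
  [0,10): 10 bp
  [10,17): 7 bp
  [17,35): 18 bp
  [35,48): 13 bp
  [48,52): 4 bp
  [52,59): 7 bp
  [59,72): 13 bp
  [72,86): 14 bp
  [86,96): 10 bp
  [96,99): 3 bp
  [99,112): 13 bp
  [112,114): 2 bp
  [114,149): 35 bp
  [149,157): 8 bp
  [157,169): 12 bp
  [169,172): 3 bp
  [172,184): 12 bp
  [184,187): 3 bp
  [187,199): 12 bp
  [199,202): 3 bp
  [202,216): 14 bp
  [216,231): 15 bp
  [231,234): 3 bp
  [234,240): 6 bp
  [240,245): 5 bp
  [245,252): 7 bp
  [252,264): 12 bp
  [264,267): 3 bp

[2,3,3,3,3,3,3,4,5,6,7,7,7,8,10,10,12,12,12,12,13,13,13,14,14,15,18,35]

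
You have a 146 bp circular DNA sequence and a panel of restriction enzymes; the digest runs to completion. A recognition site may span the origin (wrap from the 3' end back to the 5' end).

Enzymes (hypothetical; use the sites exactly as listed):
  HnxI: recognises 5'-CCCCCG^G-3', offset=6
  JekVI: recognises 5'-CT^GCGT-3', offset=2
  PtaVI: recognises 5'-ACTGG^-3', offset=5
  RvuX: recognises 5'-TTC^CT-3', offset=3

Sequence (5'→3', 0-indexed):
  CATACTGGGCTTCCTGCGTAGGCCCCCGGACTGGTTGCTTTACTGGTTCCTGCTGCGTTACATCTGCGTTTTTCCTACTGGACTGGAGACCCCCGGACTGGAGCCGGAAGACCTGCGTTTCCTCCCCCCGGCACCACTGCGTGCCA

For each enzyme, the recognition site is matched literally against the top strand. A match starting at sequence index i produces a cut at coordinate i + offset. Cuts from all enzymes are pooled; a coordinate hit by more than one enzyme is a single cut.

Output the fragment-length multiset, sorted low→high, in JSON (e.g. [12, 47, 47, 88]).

[2,3,5,5,5,6,6,7,7,8,9,9,9,11,12,13,13,16]

Scan for sites:
  HnxI (CCCCCGG, off=6): starts [22, 89, 124] → cuts [28, 95, 130]
  JekVI (CTGCGT, off=2): starts [13, 52, 63, 112, 136] → cuts [15, 54, 65, 114, 138]
  PtaVI (ACTGG, off=5): starts [3, 29, 41, 76, 81, 96] → cuts [8, 34, 46, 81, 86, 101]
  RvuX (TTCCT, off=3): starts [10, 46, 71, 118] → cuts [13, 49, 74, 121]

Pooled cuts: [8, 13, 15, 28, 34, 46, 49, 54, 65, 74, 81, 86, 95, 101, 114, 121, 130, 138]

Fragment lengths:
  8→13: 5 bp
  13→15: 2 bp
  15→28: 13 bp
  28→34: 6 bp
  34→46: 12 bp
  46→49: 3 bp
  49→54: 5 bp
  54→65: 11 bp
  65→74: 9 bp
  74→81: 7 bp
  81→86: 5 bp
  86→95: 9 bp
  95→101: 6 bp
  101→114: 13 bp
  114→121: 7 bp
  121→130: 9 bp
  130→138: 8 bp
  138→8 (wrap): 146-138+8 = 16 bp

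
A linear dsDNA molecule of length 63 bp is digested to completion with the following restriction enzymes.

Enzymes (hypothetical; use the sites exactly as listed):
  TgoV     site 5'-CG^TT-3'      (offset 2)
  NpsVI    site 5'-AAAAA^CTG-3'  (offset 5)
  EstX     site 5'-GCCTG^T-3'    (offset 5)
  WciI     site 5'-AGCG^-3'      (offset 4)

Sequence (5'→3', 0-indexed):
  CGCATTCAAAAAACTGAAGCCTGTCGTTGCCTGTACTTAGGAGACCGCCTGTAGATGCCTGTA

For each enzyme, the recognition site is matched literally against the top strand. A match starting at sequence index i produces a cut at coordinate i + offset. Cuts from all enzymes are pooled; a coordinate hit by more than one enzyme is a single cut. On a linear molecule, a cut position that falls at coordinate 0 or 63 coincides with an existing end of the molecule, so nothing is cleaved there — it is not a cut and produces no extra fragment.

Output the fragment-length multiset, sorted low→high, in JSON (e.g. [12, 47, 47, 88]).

Site scan:
  TgoV (CGTT, off=2): starts [24] → cuts [26]
  NpsVI (AAAAACTG, off=5): starts [8] → cuts [13]
  EstX (GCCTGT, off=5): starts [18, 28, 46, 56] → cuts [23, 33, 51, 61]
  WciI (AGCG, off=4): no sites

Pooled cuts: [13, 23, 26, 33, 51, 61]

Fragment lengths:
  [0,13): 13 bp
  [13,23): 10 bp
  [23,26): 3 bp
  [26,33): 7 bp
  [33,51): 18 bp
  [51,61): 10 bp
  [61,63): 2 bp

[2,3,7,10,10,13,18]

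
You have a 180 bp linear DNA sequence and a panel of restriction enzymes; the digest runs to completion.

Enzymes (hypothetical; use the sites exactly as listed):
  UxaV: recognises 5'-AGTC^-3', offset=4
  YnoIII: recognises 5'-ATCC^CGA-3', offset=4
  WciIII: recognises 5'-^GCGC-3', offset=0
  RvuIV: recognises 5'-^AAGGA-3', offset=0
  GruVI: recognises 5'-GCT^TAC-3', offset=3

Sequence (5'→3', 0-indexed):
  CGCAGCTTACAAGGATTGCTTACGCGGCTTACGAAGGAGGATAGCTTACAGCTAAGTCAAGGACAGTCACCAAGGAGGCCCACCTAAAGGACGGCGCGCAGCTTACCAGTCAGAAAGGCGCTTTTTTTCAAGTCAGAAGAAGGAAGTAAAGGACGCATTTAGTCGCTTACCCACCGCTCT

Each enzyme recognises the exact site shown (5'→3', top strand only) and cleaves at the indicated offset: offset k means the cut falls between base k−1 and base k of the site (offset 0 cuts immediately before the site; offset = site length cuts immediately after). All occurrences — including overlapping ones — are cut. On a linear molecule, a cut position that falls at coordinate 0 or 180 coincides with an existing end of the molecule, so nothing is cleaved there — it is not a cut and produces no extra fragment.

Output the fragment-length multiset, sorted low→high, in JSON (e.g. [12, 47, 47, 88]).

Site scan:
  UxaV AGTC/4: at [54, 64, 107, 130, 160] ⇒ [58, 68, 111, 134, 164]
  YnoIII (ATCCCGA, off=4): no sites
  WciIII GCGC/0: at [93, 95, 117] ⇒ [93, 95, 117]
  RvuIV AAGGA/0: at [10, 33, 58, 71, 86, 139, 148] ⇒ [10, 33, 58, 71, 86, 139, 148]
  GruVI GCTTAC/3: at [4, 17, 26, 43, 100, 164] ⇒ [7, 20, 29, 46, 103, 167]

All cut coordinates (distinct, sorted): [7, 10, 20, 29, 33, 46, 58, 68, 71, 86, 93, 95, 103, 111, 117, 134, 139, 148, 164, 167]

Fragments:
  [0,7): 7 bp
  [7,10): 3 bp
  [10,20): 10 bp
  [20,29): 9 bp
  [29,33): 4 bp
  [33,46): 13 bp
  [46,58): 12 bp
  [58,68): 10 bp
  [68,71): 3 bp
  [71,86): 15 bp
  [86,93): 7 bp
  [93,95): 2 bp
  [95,103): 8 bp
  [103,111): 8 bp
  [111,117): 6 bp
  [117,134): 17 bp
  [134,139): 5 bp
  [139,148): 9 bp
  [148,164): 16 bp
  [164,167): 3 bp
  [167,180): 13 bp

[2,3,3,3,4,5,6,7,7,8,8,9,9,10,10,12,13,13,15,16,17]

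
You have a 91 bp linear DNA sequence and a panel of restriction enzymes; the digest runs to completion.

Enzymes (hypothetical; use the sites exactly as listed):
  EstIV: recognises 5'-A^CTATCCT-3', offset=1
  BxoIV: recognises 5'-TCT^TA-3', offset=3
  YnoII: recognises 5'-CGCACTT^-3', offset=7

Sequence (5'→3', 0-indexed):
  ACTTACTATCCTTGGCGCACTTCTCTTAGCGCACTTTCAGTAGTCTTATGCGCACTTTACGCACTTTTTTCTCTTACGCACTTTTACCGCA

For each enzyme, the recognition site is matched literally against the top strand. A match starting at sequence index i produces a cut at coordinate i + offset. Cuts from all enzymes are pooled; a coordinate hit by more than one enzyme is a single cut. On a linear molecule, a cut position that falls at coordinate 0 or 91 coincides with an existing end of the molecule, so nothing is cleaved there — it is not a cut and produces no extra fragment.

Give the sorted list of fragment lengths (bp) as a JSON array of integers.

Per-enzyme occurrences:
  EstIV (ACTATCCT, off=1): starts [4] → cuts [5]
  BxoIV (TCTTA, off=3): starts [23, 43, 71] → cuts [26, 46, 74]
  YnoII (CGCACTT, off=7): starts [15, 29, 50, 59, 76] → cuts [22, 36, 57, 66, 83]

All cut coordinates (distinct, sorted): [5, 22, 26, 36, 46, 57, 66, 74, 83]

Fragment lengths:
  [0,5): 5 bp
  [5,22): 17 bp
  [22,26): 4 bp
  [26,36): 10 bp
  [36,46): 10 bp
  [46,57): 11 bp
  [57,66): 9 bp
  [66,74): 8 bp
  [74,83): 9 bp
  [83,91): 8 bp

[4,5,8,8,9,9,10,10,11,17]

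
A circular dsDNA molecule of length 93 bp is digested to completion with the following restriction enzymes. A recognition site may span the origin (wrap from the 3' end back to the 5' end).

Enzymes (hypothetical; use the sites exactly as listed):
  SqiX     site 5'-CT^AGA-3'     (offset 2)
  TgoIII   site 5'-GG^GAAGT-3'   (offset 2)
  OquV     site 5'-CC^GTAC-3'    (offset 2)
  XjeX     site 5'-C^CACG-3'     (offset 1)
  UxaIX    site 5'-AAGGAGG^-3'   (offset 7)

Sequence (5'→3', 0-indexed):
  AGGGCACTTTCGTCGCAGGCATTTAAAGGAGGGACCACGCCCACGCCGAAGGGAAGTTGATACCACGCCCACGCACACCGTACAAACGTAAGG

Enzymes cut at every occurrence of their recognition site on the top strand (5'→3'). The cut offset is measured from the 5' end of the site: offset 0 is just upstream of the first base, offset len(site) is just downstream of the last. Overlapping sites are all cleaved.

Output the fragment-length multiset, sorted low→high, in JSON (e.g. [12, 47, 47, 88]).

[3,6,6,10,11,11,17,29]

Site scan:
  SqiX (CTAGA, off=2): no sites
  TgoIII GGGAAGT/2: at [50] ⇒ [52]
  OquV CCGTAC/2: at [77] ⇒ [79]
  XjeX CCACG/1: at [34, 40, 62, 68] ⇒ [35, 41, 63, 69]
  UxaIX AAGGAGG/7: at [25, 89] ⇒ [3, 32]

All cut coordinates (distinct, sorted): [3, 32, 35, 41, 52, 63, 69, 79]

Fragment lengths:
  3→32: 29 bp
  32→35: 3 bp
  35→41: 6 bp
  41→52: 11 bp
  52→63: 11 bp
  63→69: 6 bp
  69→79: 10 bp
  79→3 (wrap): 93-79+3 = 17 bp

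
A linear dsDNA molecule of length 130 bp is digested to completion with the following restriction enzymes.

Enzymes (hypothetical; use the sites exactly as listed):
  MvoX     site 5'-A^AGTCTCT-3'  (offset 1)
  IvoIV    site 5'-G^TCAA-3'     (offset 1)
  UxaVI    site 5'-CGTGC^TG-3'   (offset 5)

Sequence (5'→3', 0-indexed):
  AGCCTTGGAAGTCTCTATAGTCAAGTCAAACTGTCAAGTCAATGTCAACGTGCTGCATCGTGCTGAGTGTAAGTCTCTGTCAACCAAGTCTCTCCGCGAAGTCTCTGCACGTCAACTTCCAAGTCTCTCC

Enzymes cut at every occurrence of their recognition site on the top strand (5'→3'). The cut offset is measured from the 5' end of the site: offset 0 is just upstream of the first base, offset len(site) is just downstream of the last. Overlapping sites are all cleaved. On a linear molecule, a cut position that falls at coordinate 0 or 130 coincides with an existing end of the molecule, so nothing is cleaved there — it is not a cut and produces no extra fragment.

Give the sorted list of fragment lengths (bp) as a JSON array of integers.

[5,5,6,7,8,8,8,9,9,9,10,10,11,12,13]

Per-enzyme occurrences:
  MvoX (AAGTCTCT, off=1): starts [8, 70, 85, 98, 120] → cuts [9, 71, 86, 99, 121]
  IvoIV (GTCAA, off=1): starts [19, 24, 32, 37, 43, 78, 110] → cuts [20, 25, 33, 38, 44, 79, 111]
  UxaVI (CGTGCTG, off=5): starts [48, 58] → cuts [53, 63]

All cut coordinates (distinct, sorted): [9, 20, 25, 33, 38, 44, 53, 63, 71, 79, 86, 99, 111, 121]

Fragment lengths:
  [0,9): 9 bp
  [9,20): 11 bp
  [20,25): 5 bp
  [25,33): 8 bp
  [33,38): 5 bp
  [38,44): 6 bp
  [44,53): 9 bp
  [53,63): 10 bp
  [63,71): 8 bp
  [71,79): 8 bp
  [79,86): 7 bp
  [86,99): 13 bp
  [99,111): 12 bp
  [111,121): 10 bp
  [121,130): 9 bp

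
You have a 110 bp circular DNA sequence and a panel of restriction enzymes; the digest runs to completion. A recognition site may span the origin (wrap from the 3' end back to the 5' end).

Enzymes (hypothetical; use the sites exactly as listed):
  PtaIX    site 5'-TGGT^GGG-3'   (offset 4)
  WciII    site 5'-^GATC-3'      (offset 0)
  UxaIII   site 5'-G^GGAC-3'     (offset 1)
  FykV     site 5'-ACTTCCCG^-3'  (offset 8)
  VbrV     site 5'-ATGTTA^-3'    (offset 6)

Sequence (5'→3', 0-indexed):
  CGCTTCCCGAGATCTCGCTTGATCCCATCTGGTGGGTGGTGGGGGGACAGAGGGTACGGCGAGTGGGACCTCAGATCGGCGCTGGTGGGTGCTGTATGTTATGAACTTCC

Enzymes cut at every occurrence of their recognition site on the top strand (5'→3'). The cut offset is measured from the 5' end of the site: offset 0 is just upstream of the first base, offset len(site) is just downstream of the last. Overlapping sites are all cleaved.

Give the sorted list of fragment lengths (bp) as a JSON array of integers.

Scan for sites:
  PtaIX (TGGTGGG, off=4): starts [29, 36, 82] → cuts [33, 40, 86]
  WciII (GATC, off=0): starts [10, 20, 73] → cuts [10, 20, 73]
  UxaIII (GGGAC, off=1): starts [43, 64] → cuts [44, 65]
  FykV (ACTTCCCG, off=8): starts [104] → cuts [2]
  VbrV (ATGTTA, off=6): starts [95] → cuts [101]

Pooled cuts: [2, 10, 20, 33, 40, 44, 65, 73, 86, 101]

Fragments:
  2→10: 8 bp
  10→20: 10 bp
  20→33: 13 bp
  33→40: 7 bp
  40→44: 4 bp
  44→65: 21 bp
  65→73: 8 bp
  73→86: 13 bp
  86→101: 15 bp
  101→2 (wrap): 110-101+2 = 11 bp

[4,7,8,8,10,11,13,13,15,21]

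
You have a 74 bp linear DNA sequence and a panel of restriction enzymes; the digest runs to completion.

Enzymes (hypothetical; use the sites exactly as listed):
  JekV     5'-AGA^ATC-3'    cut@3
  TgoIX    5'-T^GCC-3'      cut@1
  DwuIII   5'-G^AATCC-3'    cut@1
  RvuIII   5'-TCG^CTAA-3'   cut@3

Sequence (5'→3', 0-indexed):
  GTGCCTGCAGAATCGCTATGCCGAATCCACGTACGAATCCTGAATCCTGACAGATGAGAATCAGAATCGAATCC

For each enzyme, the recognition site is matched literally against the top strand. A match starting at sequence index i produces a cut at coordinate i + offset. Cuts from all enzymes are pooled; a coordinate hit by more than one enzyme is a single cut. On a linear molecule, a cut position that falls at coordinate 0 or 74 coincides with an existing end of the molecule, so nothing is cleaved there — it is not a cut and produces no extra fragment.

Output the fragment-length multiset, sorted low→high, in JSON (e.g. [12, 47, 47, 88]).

Scan for sites:
  JekV AGAATC/3: at [8, 56, 62] ⇒ [11, 59, 65]
  TgoIX TGCC/1: at [1, 18] ⇒ [2, 19]
  DwuIII GAATCC/1: at [22, 34, 41, 68] ⇒ [23, 35, 42, 69]
  RvuIII (TCGCTAA, off=3): no sites

Pooled cuts: [2, 11, 19, 23, 35, 42, 59, 65, 69]

Fragments:
  [0,2): 2 bp
  [2,11): 9 bp
  [11,19): 8 bp
  [19,23): 4 bp
  [23,35): 12 bp
  [35,42): 7 bp
  [42,59): 17 bp
  [59,65): 6 bp
  [65,69): 4 bp
  [69,74): 5 bp

[2,4,4,5,6,7,8,9,12,17]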